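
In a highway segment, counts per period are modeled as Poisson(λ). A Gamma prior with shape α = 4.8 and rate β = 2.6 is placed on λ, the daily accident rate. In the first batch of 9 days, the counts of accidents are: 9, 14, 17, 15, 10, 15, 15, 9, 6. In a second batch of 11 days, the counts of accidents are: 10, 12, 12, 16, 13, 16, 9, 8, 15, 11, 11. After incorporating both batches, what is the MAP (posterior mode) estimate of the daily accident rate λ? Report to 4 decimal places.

With a Gamma(shape α, rate β) prior, the Poisson likelihood is conjugate: the posterior is Gamma(α + ΣXᵢ, β + n).
Batch 1: sum of counts S = 110 over n = 9 days.
After batch 1: Gamma(α+S, β+n) = Gamma(4.8+110, 2.6+9) = Gamma(114.8, 11.6).
Batch 2: sum of counts S = 133 over n = 11 days.
After batch 2: Gamma(α+S, β+n) = Gamma(114.8+133, 11.6+11) = Gamma(247.8, 22.6).
Mode of Gamma(α,β) for α≥1 is (α−1)/β = 246.8/22.6 = 10.9204.

10.9204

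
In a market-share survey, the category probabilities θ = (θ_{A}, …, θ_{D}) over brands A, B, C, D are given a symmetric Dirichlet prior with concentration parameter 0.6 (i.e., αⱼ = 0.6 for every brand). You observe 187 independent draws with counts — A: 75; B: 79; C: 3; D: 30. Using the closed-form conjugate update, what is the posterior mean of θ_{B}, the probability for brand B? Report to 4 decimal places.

0.4203

The Dirichlet prior is conjugate to the Multinomial likelihood: each posterior αⱼ = prior αⱼ + observed count nⱼ.
Posterior concentration: (75.6, 79.6, 3.6, 30.6), total = 189.4.
E[θ_{B}|data] = α_{B}/Σα = 79.6/189.4 = 0.4203.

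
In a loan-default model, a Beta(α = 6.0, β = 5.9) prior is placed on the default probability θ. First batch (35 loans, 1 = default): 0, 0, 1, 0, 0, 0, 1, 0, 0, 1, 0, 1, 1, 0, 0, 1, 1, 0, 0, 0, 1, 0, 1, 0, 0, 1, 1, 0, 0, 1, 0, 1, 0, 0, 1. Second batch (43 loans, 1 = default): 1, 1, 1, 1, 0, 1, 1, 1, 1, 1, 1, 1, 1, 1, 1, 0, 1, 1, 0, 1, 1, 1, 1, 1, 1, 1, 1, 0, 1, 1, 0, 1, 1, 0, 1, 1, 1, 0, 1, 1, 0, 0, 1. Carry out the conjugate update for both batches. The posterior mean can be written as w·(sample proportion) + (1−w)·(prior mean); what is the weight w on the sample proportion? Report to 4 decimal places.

0.8676

The Beta prior is conjugate to a Binomial/Bernoulli likelihood; the update adds successes to α and failures to β.
Total number of loans: n = 35 + 43 = 78.
Posterior mean = (α₀+k)/(α₀+β₀+n) = [n/(α₀+β₀+n)]·(k/n) + [(α₀+β₀)/(α₀+β₀+n)]·α₀/(α₀+β₀), so only n and the prior enter the weight.
The weight on the data is w = n/(α₀+β₀+n) = 78/(6.0+5.9+78) = 78/89.9 = 0.8676.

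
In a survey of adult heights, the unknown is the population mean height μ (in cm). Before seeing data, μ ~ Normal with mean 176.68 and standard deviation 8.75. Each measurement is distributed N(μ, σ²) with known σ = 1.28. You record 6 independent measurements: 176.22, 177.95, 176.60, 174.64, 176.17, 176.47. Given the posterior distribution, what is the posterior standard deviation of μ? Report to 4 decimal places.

For Normal data with known variance σ², a Normal(μ₀, σ₀²) prior on μ is conjugate. Posterior precision = 1/σ₀² + n/σ²; posterior mean is the precision-weighted average of μ₀ and x̄.
σ₀² = 8.75² = 76.5625, σ² = 1.28² = 1.6384; σ² + n·σ₀² = 1.6384 + 6·76.5625 = 461.0134.
Posterior precision = 1/σ₀² + n/σ² = 1/76.5625 + 6/1.6384 = (σ² + n·σ₀²)/(σ₀²σ²) = 461.0134/(76.5625·1.6384); posterior variance σₙ² = σ₀²σ²/(σ² + n·σ₀²) = 76.5625·1.6384/461.0134 = 0.272096.
Posterior SD = √σₙ² = √(76.5625·1.6384/461.0134) = 0.5216.

0.5216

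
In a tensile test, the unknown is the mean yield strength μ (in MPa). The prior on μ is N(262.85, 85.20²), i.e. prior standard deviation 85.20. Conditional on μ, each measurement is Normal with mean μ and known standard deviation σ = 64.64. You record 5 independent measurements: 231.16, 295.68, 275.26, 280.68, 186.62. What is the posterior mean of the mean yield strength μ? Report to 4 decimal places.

For Normal data with known variance σ², a Normal(μ₀, σ₀²) prior on μ is conjugate. Posterior precision = 1/σ₀² + n/σ²; posterior mean is the precision-weighted average of μ₀ and x̄.
Σxᵢ = 231.16 + 295.68 + 275.26 + 280.68 + 186.62 = 1269.4, so n·x̄ = 1269.4.
σ₀² = 85.20² = 7259.04, σ² = 64.64² = 4178.3296; σ² + n·σ₀² = 4178.3296 + 5·7259.04 = 40473.5296.
Posterior mean = (μ₀/σ₀² + n·x̄/σ²)/(1/σ₀² + n/σ²) = (σ²·μ₀ + σ₀²·n·x̄)/(σ² + n·σ₀²) = (4178.3296·262.85 + 7259.04·1269.4)/40473.5296 = 10312899.31136/40473.5296 = 254.8060.

254.8060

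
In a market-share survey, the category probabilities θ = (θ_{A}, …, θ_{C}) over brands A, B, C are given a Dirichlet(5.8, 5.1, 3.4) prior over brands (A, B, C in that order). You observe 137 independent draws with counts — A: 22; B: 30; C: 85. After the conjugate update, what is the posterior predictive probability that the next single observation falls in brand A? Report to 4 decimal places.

0.1837

The Dirichlet prior is conjugate to the Multinomial likelihood: each posterior αⱼ = prior αⱼ + observed count nⱼ.
Posterior concentration: (27.8, 35.1, 88.4), total = 151.3.
P(next = A | data) = α_{A}/Σα = 0.1837.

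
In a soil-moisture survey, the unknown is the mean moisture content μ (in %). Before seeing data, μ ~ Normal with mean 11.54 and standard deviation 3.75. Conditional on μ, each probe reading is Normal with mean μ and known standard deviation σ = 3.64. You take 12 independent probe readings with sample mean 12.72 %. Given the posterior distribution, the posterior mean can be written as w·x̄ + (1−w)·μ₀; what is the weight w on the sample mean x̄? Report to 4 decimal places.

0.9272

For Normal data with known variance σ², a Normal(μ₀, σ₀²) prior on μ is conjugate. Posterior precision = 1/σ₀² + n/σ²; posterior mean is the precision-weighted average of μ₀ and x̄.
σ₀² = 3.75² = 14.0625, σ² = 3.64² = 13.2496. Prior precision 1/σ₀² = 1/14.0625; data precision n/σ² = 12/13.2496.
w = (n/σ²)/(1/σ₀² + n/σ²) = n·σ₀²/(σ² + n·σ₀²) = 12·14.0625/(13.2496 + 12·14.0625) = 168.75/181.9996 = 0.9272.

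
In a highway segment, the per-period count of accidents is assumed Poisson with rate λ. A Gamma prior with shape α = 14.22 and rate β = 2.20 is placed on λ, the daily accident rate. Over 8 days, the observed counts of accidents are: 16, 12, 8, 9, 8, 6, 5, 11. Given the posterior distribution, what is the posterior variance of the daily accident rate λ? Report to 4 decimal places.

With a Gamma(shape α, rate β) prior, the Poisson likelihood is conjugate: the posterior is Gamma(α + ΣXᵢ, β + n).
Sum of counts S = 75 over n = 8 days.
Posterior: Gamma(α+S, β+n) = Gamma(14.22+75, 2.20+8) = Gamma(89.22, 10.20).
Var = α/β² = 89.22/10.20² = 0.8576.

0.8576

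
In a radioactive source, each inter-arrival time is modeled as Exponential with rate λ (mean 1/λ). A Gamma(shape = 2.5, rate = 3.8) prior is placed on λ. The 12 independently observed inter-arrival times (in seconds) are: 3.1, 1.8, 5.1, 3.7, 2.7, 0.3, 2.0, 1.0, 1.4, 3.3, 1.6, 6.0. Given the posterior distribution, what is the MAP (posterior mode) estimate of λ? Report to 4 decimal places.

With a Gamma(shape α, rate β) prior on the exponential rate λ, the posterior after n observations with total T = Σxᵢ is Gamma(α+n, β+T).
Sum of observations T = 32.0 seconds; n = 12.
Posterior: Gamma(2.5+12, 3.8+32.0) = Gamma(14.5, 35.8).
Mode = (α−1)/β = 0.3771.

0.3771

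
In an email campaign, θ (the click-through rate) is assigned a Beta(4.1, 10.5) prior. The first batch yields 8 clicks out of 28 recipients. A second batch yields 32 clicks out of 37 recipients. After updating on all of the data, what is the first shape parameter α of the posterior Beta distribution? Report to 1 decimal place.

The Beta prior is conjugate to a Binomial/Bernoulli likelihood; the update adds successes to α and failures to β.
After batch 1: Beta(4.1+8, 10.5+20) = Beta(12.1, 30.5).
After batch 2: Beta(12.1+32, 30.5+5) = Beta(44.1, 35.5).
Posterior α = 44.1.

44.1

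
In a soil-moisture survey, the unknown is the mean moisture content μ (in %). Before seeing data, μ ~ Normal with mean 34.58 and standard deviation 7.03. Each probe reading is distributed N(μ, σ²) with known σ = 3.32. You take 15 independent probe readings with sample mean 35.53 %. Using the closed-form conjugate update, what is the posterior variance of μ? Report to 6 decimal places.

0.724061

For Normal data with known variance σ², a Normal(μ₀, σ₀²) prior on μ is conjugate. Posterior precision = 1/σ₀² + n/σ²; posterior mean is the precision-weighted average of μ₀ and x̄.
σ₀² = 7.03² = 49.4209, σ² = 3.32² = 11.0224; σ² + n·σ₀² = 11.0224 + 15·49.4209 = 752.3359.
Posterior precision = 1/σ₀² + n/σ² = 1/49.4209 + 15/11.0224 = (σ² + n·σ₀²)/(σ₀²σ²) = 752.3359/(49.4209·11.0224); posterior variance σₙ² = σ₀²σ²/(σ² + n·σ₀²) = 49.4209·11.0224/752.3359 = 0.724061.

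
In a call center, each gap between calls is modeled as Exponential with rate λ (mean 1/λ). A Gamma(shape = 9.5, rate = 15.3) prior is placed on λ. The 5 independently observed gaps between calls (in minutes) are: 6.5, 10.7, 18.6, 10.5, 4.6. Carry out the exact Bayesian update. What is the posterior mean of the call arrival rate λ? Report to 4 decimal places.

0.2190

With a Gamma(shape α, rate β) prior on the exponential rate λ, the posterior after n observations with total T = Σxᵢ is Gamma(α+n, β+T).
Sum of observations T = 50.9 minutes; n = 5.
Posterior: Gamma(9.5+5, 15.3+50.9) = Gamma(14.5, 66.2).
Posterior mean of λ = α/β = 14.5/66.2 = 0.2190.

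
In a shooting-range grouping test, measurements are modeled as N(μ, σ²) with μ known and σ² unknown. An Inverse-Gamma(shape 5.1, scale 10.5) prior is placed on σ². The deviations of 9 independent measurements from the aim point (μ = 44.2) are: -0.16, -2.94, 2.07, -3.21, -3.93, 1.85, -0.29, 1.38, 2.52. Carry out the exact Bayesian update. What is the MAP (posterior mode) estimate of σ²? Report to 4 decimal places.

With known mean μ and an Inverse-Gamma(α, β) prior on σ², the Normal likelihood is conjugate: posterior is Inv-Gamma(α + n/2, β + Σ(xᵢ−μ)²/2).
Σ(xᵢ−μ)² = (-0.16)² + (-2.94)² + (2.07)² + (-3.21)² + (-3.93)² + (1.85)² + (-0.29)² + (1.38)² + (2.52)² = 50.4645.
Posterior: Inv-Gamma(5.1 + 9/2, 10.5 + 50.4645/2) = Inv-Gamma(9.60, 35.73225).
Mode = β/(α+1) = 35.73225/10.60 = 3.3710.

3.3710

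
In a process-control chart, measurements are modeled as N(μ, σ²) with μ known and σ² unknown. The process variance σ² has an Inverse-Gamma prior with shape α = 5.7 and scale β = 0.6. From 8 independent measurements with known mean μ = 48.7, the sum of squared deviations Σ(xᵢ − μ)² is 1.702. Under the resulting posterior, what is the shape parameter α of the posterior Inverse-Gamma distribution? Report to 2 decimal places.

With known mean μ and an Inverse-Gamma(α, β) prior on σ², the Normal likelihood is conjugate: posterior is Inv-Gamma(α + n/2, β + Σ(xᵢ−μ)²/2).
Posterior: Inv-Gamma(5.7 + 8/2, 0.6 + 1.702/2) = Inv-Gamma(9.70, 1.4510).
Posterior α = 9.70.

9.70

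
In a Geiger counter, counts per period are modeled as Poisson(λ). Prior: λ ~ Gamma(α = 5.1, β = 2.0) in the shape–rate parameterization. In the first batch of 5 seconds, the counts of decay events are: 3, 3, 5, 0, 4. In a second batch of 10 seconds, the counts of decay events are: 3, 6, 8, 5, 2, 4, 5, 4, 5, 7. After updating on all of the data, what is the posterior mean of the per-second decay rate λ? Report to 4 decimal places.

With a Gamma(shape α, rate β) prior, the Poisson likelihood is conjugate: the posterior is Gamma(α + ΣXᵢ, β + n).
Batch 1: sum of counts S = 15 over n = 5 seconds.
After batch 1: Gamma(α+S, β+n) = Gamma(5.1+15, 2.0+5) = Gamma(20.1, 7.0).
Batch 2: sum of counts S = 49 over n = 10 seconds.
After batch 2: Gamma(α+S, β+n) = Gamma(20.1+49, 7.0+10) = Gamma(69.1, 17.0).
Posterior mean = α/β = 69.1/17.0 = 4.0647.

4.0647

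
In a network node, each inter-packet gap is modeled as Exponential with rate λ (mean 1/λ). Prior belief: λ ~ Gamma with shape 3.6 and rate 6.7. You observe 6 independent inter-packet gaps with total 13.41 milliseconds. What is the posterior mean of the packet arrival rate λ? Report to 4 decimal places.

With a Gamma(shape α, rate β) prior on the exponential rate λ, the posterior after n observations with total T = Σxᵢ is Gamma(α+n, β+T).
Posterior: Gamma(3.6+6, 6.7+13.41) = Gamma(9.6, 20.11).
Posterior mean of λ = α/β = 9.6/20.11 = 0.4774.

0.4774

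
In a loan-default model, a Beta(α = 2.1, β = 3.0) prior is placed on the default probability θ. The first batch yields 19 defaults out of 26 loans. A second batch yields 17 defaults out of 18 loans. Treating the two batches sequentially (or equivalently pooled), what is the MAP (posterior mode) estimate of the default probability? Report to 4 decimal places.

0.7877

The Beta prior is conjugate to a Binomial/Bernoulli likelihood; the update adds successes to α and failures to β.
After batch 1: Beta(2.1+19, 3.0+7) = Beta(21.1, 10.0).
After batch 2: Beta(21.1+17, 10.0+1) = Beta(38.1, 11.0).
Mode of Beta(a,b) for a,b>1 is (a−1)/(a+b−2) = 37.1/47.1 = 0.7877.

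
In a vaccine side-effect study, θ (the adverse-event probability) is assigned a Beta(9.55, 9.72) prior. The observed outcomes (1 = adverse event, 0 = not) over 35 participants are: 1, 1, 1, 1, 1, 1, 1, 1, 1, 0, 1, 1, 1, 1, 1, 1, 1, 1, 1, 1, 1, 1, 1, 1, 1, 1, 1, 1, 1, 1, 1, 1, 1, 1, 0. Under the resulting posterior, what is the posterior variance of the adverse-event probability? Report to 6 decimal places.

The Beta prior is conjugate to a Binomial/Bernoulli likelihood; the update adds successes to α and failures to β.
Posterior: Beta(α+k, β+n−k) = Beta(9.55+33, 9.72+2) = Beta(42.55, 11.72).
Var = αβ/((α+β)²(α+β+1)) = 42.55·11.72/(54.27²·55.27) = 0.003064.

0.003064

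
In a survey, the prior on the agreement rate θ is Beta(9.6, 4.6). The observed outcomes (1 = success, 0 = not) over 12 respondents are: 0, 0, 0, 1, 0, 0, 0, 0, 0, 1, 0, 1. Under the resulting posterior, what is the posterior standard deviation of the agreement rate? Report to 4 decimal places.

The Beta prior is conjugate to a Binomial/Bernoulli likelihood; the update adds successes to α and failures to β.
Posterior: Beta(α+k, β+n−k) = Beta(9.6+3, 4.6+9) = Beta(12.6, 13.6).
Var = αβ/((α+β)²(α+β+1)) = 12.6·13.6/(26.2²·27.2) = 0.00917779; SD = √0.00917779 = 0.0958.

0.0958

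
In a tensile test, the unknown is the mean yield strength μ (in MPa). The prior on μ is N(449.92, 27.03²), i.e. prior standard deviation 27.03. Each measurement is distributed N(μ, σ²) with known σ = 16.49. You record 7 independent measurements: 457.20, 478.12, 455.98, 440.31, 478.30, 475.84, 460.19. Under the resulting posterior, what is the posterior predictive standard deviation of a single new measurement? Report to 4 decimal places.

For Normal data with known variance σ², a Normal(μ₀, σ₀²) prior on μ is conjugate. Posterior precision = 1/σ₀² + n/σ²; posterior mean is the precision-weighted average of μ₀ and x̄.
σ₀² = 27.03² = 730.6209, σ² = 16.49² = 271.9201; σ² + n·σ₀² = 271.9201 + 7·730.6209 = 5386.2664.
Posterior precision = 1/σ₀² + n/σ² = 1/730.6209 + 7/271.9201 = (σ² + n·σ₀²)/(σ₀²σ²) = 5386.2664/(730.6209·271.9201); posterior variance σₙ² = σ₀²σ²/(σ² + n·σ₀²) = 730.6209·271.9201/5386.2664 = 36.884642.
Predictive variance for one new observation = σₙ² + σ² = 730.6209·271.9201/5386.2664 + 271.9201 = σ²·(σ₀² + 5386.2664)/5386.2664 = 271.9201·6116.8873/5386.2664 = 308.804742; SD = √(271.9201·6116.8873/5386.2664) = 17.5728.

17.5728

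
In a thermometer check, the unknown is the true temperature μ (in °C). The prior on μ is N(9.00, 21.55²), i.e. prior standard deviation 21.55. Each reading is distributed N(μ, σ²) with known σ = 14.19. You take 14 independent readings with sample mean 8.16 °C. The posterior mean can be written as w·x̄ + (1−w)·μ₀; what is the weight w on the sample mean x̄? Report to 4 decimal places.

0.9700

For Normal data with known variance σ², a Normal(μ₀, σ₀²) prior on μ is conjugate. Posterior precision = 1/σ₀² + n/σ²; posterior mean is the precision-weighted average of μ₀ and x̄.
σ₀² = 21.55² = 464.4025, σ² = 14.19² = 201.3561. Prior precision 1/σ₀² = 1/464.4025; data precision n/σ² = 14/201.3561.
w = (n/σ²)/(1/σ₀² + n/σ²) = n·σ₀²/(σ² + n·σ₀²) = 14·464.4025/(201.3561 + 14·464.4025) = 6501.635/6702.9911 = 0.9700.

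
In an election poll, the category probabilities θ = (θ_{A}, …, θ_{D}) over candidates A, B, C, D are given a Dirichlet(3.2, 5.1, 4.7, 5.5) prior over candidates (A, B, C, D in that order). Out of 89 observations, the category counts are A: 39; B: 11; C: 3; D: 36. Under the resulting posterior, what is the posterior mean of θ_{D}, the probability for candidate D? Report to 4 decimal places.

0.3860

The Dirichlet prior is conjugate to the Multinomial likelihood: each posterior αⱼ = prior αⱼ + observed count nⱼ.
Posterior concentration: (42.2, 16.1, 7.7, 41.5), total = 107.5.
E[θ_{D}|data] = α_{D}/Σα = 41.5/107.5 = 0.3860.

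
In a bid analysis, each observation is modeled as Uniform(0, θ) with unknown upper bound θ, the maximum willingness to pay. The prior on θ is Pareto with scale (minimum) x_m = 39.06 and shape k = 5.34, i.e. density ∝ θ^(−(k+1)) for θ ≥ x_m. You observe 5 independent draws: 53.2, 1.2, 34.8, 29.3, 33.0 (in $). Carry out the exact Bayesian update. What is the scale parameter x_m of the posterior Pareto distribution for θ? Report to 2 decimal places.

A Pareto(scale x_m, shape k) prior on the upper bound θ of Uniform(0, θ) is conjugate: posterior is Pareto(max(x_m, max xᵢ), k + n).
Sample maximum = 53.2; prior scale x_m = 39.06 → posterior scale = max = 53.20.
Posterior shape = 5.34 + 5 = 10.34.
Posterior scale x_m = 53.20.

53.20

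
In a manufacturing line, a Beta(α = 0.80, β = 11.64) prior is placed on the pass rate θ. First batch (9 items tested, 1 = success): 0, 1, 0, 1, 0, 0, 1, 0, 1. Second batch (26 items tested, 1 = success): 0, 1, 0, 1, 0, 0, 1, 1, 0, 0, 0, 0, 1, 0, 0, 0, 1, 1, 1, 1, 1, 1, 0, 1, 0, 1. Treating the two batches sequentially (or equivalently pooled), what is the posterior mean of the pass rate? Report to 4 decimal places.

The Beta prior is conjugate to a Binomial/Bernoulli likelihood; the update adds successes to α and failures to β.
After batch 1: Beta(0.80+4, 11.64+5) = Beta(4.80, 16.64).
After batch 2: Beta(4.80+13, 16.64+13) = Beta(17.80, 29.64).
Posterior mean = α/(α+β) = 17.80/47.44 = 0.3752.

0.3752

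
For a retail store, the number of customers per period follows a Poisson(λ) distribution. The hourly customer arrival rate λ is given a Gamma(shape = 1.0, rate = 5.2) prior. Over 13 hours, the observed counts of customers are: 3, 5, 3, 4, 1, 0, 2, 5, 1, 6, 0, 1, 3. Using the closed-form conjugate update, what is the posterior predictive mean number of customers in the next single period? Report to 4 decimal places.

1.9231

With a Gamma(shape α, rate β) prior, the Poisson likelihood is conjugate: the posterior is Gamma(α + ΣXᵢ, β + n).
Sum of counts S = 34 over n = 13 hours.
Posterior: Gamma(α+S, β+n) = Gamma(1.0+34, 5.2+13) = Gamma(35.0, 18.2).
The predictive distribution for one future period is NegBinom with mean α/β = 1.9231.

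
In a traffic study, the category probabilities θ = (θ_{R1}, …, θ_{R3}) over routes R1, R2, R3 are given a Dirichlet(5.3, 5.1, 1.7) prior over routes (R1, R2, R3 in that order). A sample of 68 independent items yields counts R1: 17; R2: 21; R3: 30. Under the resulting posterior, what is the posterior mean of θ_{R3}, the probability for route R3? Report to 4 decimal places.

0.3958

The Dirichlet prior is conjugate to the Multinomial likelihood: each posterior αⱼ = prior αⱼ + observed count nⱼ.
Posterior concentration: (22.3, 26.1, 31.7), total = 80.1.
E[θ_{R3}|data] = α_{R3}/Σα = 31.7/80.1 = 0.3958.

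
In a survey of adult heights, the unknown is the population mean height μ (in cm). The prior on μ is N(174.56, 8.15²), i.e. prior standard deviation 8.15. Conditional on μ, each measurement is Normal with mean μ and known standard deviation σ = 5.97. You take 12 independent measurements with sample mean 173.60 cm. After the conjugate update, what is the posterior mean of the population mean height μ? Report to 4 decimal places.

For Normal data with known variance σ², a Normal(μ₀, σ₀²) prior on μ is conjugate. Posterior precision = 1/σ₀² + n/σ²; posterior mean is the precision-weighted average of μ₀ and x̄.
n·x̄ = 12·173.60 = 2083.2.
σ₀² = 8.15² = 66.4225, σ² = 5.97² = 35.6409; σ² + n·σ₀² = 35.6409 + 12·66.4225 = 832.7109.
Posterior mean = (μ₀/σ₀² + n·x̄/σ²)/(1/σ₀² + n/σ²) = (σ²·μ₀ + σ₀²·n·x̄)/(σ² + n·σ₀²) = (35.6409·174.56 + 66.4225·2083.2)/832.7109 = 144592.827504/832.7109 = 173.6411.

173.6411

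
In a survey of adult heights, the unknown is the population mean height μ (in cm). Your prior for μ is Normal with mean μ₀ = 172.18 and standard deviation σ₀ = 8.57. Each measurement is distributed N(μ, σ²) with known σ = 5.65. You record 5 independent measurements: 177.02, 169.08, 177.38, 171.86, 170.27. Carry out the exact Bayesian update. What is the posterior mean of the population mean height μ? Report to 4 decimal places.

For Normal data with known variance σ², a Normal(μ₀, σ₀²) prior on μ is conjugate. Posterior precision = 1/σ₀² + n/σ²; posterior mean is the precision-weighted average of μ₀ and x̄.
Σxᵢ = 177.02 + 169.08 + 177.38 + 171.86 + 170.27 = 865.61, so n·x̄ = 865.61.
σ₀² = 8.57² = 73.4449, σ² = 5.65² = 31.9225; σ² + n·σ₀² = 31.9225 + 5·73.4449 = 399.147.
Posterior mean = (μ₀/σ₀² + n·x̄/σ²)/(1/σ₀² + n/σ²) = (σ²·μ₀ + σ₀²·n·x̄)/(σ² + n·σ₀²) = (31.9225·172.18 + 73.4449·865.61)/399.147 = 69071.055939/399.147 = 173.0467.

173.0467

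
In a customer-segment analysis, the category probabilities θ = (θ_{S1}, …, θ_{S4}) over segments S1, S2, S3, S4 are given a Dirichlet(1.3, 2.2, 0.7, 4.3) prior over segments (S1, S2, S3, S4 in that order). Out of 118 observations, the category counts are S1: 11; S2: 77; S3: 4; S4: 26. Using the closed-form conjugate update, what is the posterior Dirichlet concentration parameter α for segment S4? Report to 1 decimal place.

30.3

The Dirichlet prior is conjugate to the Multinomial likelihood: each posterior αⱼ = prior αⱼ + observed count nⱼ.
Posterior concentration: (12.3, 79.2, 4.7, 30.3), total = 126.5.
α_{S4} = 4.3 + 26 = 30.3.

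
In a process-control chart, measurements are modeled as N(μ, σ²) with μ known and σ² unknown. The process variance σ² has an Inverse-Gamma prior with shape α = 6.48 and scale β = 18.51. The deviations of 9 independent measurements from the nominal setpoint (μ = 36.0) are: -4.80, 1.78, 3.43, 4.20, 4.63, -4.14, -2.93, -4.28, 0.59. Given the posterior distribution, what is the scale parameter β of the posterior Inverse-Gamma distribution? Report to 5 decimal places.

79.23060

With known mean μ and an Inverse-Gamma(α, β) prior on σ², the Normal likelihood is conjugate: posterior is Inv-Gamma(α + n/2, β + Σ(xᵢ−μ)²/2).
Σ(xᵢ−μ)² = (-4.80)² + (1.78)² + (3.43)² + (4.20)² + (4.63)² + (-4.14)² + (-2.93)² + (-4.28)² + (0.59)² = 121.4412.
Posterior: Inv-Gamma(6.48 + 9/2, 18.51 + 121.4412/2) = Inv-Gamma(10.98, 79.23060).
Posterior β = 79.23060.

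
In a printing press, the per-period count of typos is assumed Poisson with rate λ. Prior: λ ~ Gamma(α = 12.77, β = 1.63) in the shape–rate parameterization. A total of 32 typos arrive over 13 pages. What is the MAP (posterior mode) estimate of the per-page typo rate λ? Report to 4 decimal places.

2.9918

With a Gamma(shape α, rate β) prior, the Poisson likelihood is conjugate: the posterior is Gamma(α + ΣXᵢ, β + n).
Posterior: Gamma(α+S, β+n) = Gamma(12.77+32, 1.63+13) = Gamma(44.77, 14.63).
Mode of Gamma(α,β) for α≥1 is (α−1)/β = 43.77/14.63 = 2.9918.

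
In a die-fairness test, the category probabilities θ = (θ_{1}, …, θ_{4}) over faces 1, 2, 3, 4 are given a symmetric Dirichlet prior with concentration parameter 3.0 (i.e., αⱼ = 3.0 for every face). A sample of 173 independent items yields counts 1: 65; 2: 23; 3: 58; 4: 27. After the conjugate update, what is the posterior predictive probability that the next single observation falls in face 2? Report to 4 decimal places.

The Dirichlet prior is conjugate to the Multinomial likelihood: each posterior αⱼ = prior αⱼ + observed count nⱼ.
Posterior concentration: (68.0, 26.0, 61.0, 30.0), total = 185.0.
P(next = 2 | data) = α_{2}/Σα = 0.1405.

0.1405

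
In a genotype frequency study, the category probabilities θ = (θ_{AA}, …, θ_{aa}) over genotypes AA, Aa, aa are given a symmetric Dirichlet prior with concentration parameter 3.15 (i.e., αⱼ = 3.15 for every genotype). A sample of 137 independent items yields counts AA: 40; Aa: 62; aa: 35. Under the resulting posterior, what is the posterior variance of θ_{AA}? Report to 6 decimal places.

The Dirichlet prior is conjugate to the Multinomial likelihood: each posterior αⱼ = prior αⱼ + observed count nⱼ.
Posterior concentration: (43.15, 65.15, 38.15), total = 146.45.
Var[θ_j] = α_j(Σα−α_j)/((Σα)²(Σα+1)) = 43.15·103.30/(146.45²·147.45) = 0.001409.

0.001409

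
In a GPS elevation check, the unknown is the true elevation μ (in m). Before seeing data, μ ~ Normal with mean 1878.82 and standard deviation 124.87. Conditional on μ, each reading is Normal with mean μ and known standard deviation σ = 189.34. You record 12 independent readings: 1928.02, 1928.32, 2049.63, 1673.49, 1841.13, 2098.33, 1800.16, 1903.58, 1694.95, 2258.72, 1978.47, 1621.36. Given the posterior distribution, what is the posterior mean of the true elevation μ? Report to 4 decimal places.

1894.9272

For Normal data with known variance σ², a Normal(μ₀, σ₀²) prior on μ is conjugate. Posterior precision = 1/σ₀² + n/σ²; posterior mean is the precision-weighted average of μ₀ and x̄.
Σxᵢ = 1928.02 + 1928.32 + 2049.63 + 1673.49 + 1841.13 + 2098.33 + 1800.16 + 1903.58 + 1694.95 + 2258.72 + 1978.47 + 1621.36 = 22776.16, so n·x̄ = 22776.16.
σ₀² = 124.87² = 15592.5169, σ² = 189.34² = 35849.6356; σ² + n·σ₀² = 35849.6356 + 12·15592.5169 = 222959.8384.
Posterior mean = (μ₀/σ₀² + n·x̄/σ²)/(1/σ₀² + n/σ²) = (σ²·μ₀ + σ₀²·n·x̄)/(σ² + n·σ₀²) = (35849.6356·1878.82 + 15592.5169·22776.16)/222959.8384 = 422492672.075096/222959.8384 = 1894.9272.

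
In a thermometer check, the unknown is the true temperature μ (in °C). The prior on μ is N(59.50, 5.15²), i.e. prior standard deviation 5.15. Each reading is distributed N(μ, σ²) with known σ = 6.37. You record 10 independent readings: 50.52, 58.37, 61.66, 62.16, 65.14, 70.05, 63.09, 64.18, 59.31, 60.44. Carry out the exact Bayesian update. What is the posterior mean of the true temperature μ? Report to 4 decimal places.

For Normal data with known variance σ², a Normal(μ₀, σ₀²) prior on μ is conjugate. Posterior precision = 1/σ₀² + n/σ²; posterior mean is the precision-weighted average of μ₀ and x̄.
Σxᵢ = 50.52 + 58.37 + 61.66 + 62.16 + 65.14 + 70.05 + 63.09 + 64.18 + 59.31 + 60.44 = 614.92, so n·x̄ = 614.92.
σ₀² = 5.15² = 26.5225, σ² = 6.37² = 40.5769; σ² + n·σ₀² = 40.5769 + 10·26.5225 = 305.8019.
Posterior mean = (μ₀/σ₀² + n·x̄/σ²)/(1/σ₀² + n/σ²) = (σ²·μ₀ + σ₀²·n·x̄)/(σ² + n·σ₀²) = (40.5769·59.50 + 26.5225·614.92)/305.8019 = 18723.54125/305.8019 = 61.2277.

61.2277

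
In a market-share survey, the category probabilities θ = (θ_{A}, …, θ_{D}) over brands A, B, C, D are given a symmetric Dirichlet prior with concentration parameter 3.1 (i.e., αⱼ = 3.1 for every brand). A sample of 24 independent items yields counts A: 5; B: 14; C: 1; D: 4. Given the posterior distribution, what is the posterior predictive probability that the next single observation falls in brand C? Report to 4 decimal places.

0.1126

The Dirichlet prior is conjugate to the Multinomial likelihood: each posterior αⱼ = prior αⱼ + observed count nⱼ.
Posterior concentration: (8.1, 17.1, 4.1, 7.1), total = 36.4.
P(next = C | data) = α_{C}/Σα = 0.1126.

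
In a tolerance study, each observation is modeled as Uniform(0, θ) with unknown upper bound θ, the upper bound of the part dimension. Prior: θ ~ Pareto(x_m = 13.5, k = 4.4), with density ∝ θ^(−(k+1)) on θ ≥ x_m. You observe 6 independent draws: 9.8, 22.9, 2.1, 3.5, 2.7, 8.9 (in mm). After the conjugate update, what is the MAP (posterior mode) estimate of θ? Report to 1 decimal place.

22.9

A Pareto(scale x_m, shape k) prior on the upper bound θ of Uniform(0, θ) is conjugate: posterior is Pareto(max(x_m, max xᵢ), k + n).
Sample maximum = 22.9; prior scale x_m = 13.5 → posterior scale = max = 22.9.
Posterior shape = 4.4 + 6 = 10.4.
The Pareto density is decreasing on [x_m, ∞), so the mode is x_m = 22.9.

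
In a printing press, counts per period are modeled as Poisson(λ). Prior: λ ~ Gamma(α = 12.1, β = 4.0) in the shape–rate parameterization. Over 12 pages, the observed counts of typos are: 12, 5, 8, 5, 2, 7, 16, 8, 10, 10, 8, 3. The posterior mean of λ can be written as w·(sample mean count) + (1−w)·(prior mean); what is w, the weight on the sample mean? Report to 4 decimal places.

With a Gamma(shape α, rate β) prior, the Poisson likelihood is conjugate: the posterior is Gamma(α + ΣXᵢ, β + n).
Posterior mean = (α₀+S)/(β₀+n) = [n/(β₀+n)]·(S/n) + [β₀/(β₀+n)]·(α₀/β₀), so only n and β₀ enter the weight.
Weight on data w = n/(β₀+n) = 12/(4.0+12) = 12/16.0 = 0.7500.

0.7500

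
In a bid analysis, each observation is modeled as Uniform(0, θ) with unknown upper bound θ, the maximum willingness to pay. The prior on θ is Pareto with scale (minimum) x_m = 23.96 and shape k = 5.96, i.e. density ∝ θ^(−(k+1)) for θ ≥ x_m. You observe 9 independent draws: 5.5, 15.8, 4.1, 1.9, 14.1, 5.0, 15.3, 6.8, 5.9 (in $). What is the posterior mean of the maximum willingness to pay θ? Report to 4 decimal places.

A Pareto(scale x_m, shape k) prior on the upper bound θ of Uniform(0, θ) is conjugate: posterior is Pareto(max(x_m, max xᵢ), k + n).
Sample maximum = 15.8; prior scale x_m = 23.96 → posterior scale = max = 23.96.
Posterior shape = 5.96 + 9 = 14.96.
E[θ|data] = k·x_m/(k−1) = 14.96·23.96/13.96 = 25.6763.

25.6763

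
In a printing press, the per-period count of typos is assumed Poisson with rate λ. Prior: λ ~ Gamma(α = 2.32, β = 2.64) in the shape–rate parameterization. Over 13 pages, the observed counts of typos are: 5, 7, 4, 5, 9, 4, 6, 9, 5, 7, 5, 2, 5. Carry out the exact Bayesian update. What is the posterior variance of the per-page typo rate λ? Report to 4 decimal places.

0.3079

With a Gamma(shape α, rate β) prior, the Poisson likelihood is conjugate: the posterior is Gamma(α + ΣXᵢ, β + n).
Sum of counts S = 73 over n = 13 pages.
Posterior: Gamma(α+S, β+n) = Gamma(2.32+73, 2.64+13) = Gamma(75.32, 15.64).
Var = α/β² = 75.32/15.64² = 0.3079.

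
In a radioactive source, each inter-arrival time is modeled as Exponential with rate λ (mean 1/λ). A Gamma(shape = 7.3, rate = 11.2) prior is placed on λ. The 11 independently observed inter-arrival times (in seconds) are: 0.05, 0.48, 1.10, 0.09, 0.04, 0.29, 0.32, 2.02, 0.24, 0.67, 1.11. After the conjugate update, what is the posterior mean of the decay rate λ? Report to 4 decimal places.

1.0392

With a Gamma(shape α, rate β) prior on the exponential rate λ, the posterior after n observations with total T = Σxᵢ is Gamma(α+n, β+T).
Sum of observations T = 6.41 seconds; n = 11.
Posterior: Gamma(7.3+11, 11.2+6.41) = Gamma(18.3, 17.61).
Posterior mean of λ = α/β = 18.3/17.61 = 1.0392.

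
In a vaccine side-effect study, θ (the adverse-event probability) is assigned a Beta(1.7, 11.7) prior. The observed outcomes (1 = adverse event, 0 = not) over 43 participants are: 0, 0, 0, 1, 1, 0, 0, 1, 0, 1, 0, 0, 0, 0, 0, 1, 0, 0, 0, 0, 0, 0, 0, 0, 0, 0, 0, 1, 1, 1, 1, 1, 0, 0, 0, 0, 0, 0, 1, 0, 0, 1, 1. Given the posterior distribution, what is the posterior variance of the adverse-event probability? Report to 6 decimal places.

The Beta prior is conjugate to a Binomial/Bernoulli likelihood; the update adds successes to α and failures to β.
Posterior: Beta(α+k, β+n−k) = Beta(1.7+13, 11.7+30) = Beta(14.7, 41.7).
Var = αβ/((α+β)²(α+β+1)) = 14.7·41.7/(56.4²·57.4) = 0.003357.

0.003357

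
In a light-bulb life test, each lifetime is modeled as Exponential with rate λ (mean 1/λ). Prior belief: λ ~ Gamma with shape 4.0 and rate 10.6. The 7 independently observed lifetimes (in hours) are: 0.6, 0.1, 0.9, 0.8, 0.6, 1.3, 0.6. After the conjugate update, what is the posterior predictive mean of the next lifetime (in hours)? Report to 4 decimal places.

1.5500

With a Gamma(shape α, rate β) prior on the exponential rate λ, the posterior after n observations with total T = Σxᵢ is Gamma(α+n, β+T).
Sum of observations T = 4.9 hours; n = 7.
Posterior: Gamma(4.0+7, 10.6+4.9) = Gamma(11.0, 15.5).
The predictive distribution for the next observation is Lomax; its mean is β/(α−1) = 15.5/10.0 = 1.5500.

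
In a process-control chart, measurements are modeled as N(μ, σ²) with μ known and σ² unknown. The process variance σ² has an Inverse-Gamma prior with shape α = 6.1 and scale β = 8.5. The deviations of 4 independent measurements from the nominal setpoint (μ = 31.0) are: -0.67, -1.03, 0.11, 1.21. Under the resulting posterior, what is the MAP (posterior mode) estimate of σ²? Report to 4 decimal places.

With known mean μ and an Inverse-Gamma(α, β) prior on σ², the Normal likelihood is conjugate: posterior is Inv-Gamma(α + n/2, β + Σ(xᵢ−μ)²/2).
Σ(xᵢ−μ)² = (-0.67)² + (-1.03)² + (0.11)² + (1.21)² = 2.9860.
Posterior: Inv-Gamma(6.1 + 4/2, 8.5 + 2.9860/2) = Inv-Gamma(8.10, 9.99300).
Mode = β/(α+1) = 9.99300/9.10 = 1.0981.

1.0981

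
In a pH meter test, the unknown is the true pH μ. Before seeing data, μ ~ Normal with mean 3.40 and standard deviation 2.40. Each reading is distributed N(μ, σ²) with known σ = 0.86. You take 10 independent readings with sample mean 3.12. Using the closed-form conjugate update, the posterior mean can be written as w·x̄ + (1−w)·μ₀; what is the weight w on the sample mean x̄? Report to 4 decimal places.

For Normal data with known variance σ², a Normal(μ₀, σ₀²) prior on μ is conjugate. Posterior precision = 1/σ₀² + n/σ²; posterior mean is the precision-weighted average of μ₀ and x̄.
σ₀² = 2.40² = 5.76, σ² = 0.86² = 0.7396. Prior precision 1/σ₀² = 1/5.76; data precision n/σ² = 10/0.7396.
w = (n/σ²)/(1/σ₀² + n/σ²) = n·σ₀²/(σ² + n·σ₀²) = 10·5.76/(0.7396 + 10·5.76) = 57.6/58.3396 = 0.9873.

0.9873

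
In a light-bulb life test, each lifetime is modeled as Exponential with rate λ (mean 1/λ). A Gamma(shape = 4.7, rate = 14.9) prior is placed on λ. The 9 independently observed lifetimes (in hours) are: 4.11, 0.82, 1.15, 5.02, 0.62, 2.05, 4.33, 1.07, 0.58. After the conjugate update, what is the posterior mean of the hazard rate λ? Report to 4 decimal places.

With a Gamma(shape α, rate β) prior on the exponential rate λ, the posterior after n observations with total T = Σxᵢ is Gamma(α+n, β+T).
Sum of observations T = 19.75 hours; n = 9.
Posterior: Gamma(4.7+9, 14.9+19.75) = Gamma(13.7, 34.65).
Posterior mean of λ = α/β = 13.7/34.65 = 0.3954.

0.3954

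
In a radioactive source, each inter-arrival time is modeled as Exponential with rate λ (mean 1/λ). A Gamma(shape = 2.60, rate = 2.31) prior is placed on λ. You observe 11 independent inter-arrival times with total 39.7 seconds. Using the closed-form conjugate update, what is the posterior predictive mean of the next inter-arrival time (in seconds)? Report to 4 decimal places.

3.3341

With a Gamma(shape α, rate β) prior on the exponential rate λ, the posterior after n observations with total T = Σxᵢ is Gamma(α+n, β+T).
Posterior: Gamma(2.60+11, 2.31+39.7) = Gamma(13.60, 42.01).
The predictive distribution for the next observation is Lomax; its mean is β/(α−1) = 42.01/12.60 = 3.3341.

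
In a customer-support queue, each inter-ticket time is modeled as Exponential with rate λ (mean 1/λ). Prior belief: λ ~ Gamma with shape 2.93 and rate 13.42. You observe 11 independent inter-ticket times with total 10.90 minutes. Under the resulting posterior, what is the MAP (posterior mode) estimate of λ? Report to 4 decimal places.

0.5317

With a Gamma(shape α, rate β) prior on the exponential rate λ, the posterior after n observations with total T = Σxᵢ is Gamma(α+n, β+T).
Posterior: Gamma(2.93+11, 13.42+10.90) = Gamma(13.93, 24.32).
Mode = (α−1)/β = 0.5317.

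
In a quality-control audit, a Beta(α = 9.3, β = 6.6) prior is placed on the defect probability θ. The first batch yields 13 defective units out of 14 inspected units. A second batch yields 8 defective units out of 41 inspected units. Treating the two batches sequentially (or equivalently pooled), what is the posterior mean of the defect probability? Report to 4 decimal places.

0.4274

The Beta prior is conjugate to a Binomial/Bernoulli likelihood; the update adds successes to α and failures to β.
After batch 1: Beta(9.3+13, 6.6+1) = Beta(22.3, 7.6).
After batch 2: Beta(22.3+8, 7.6+33) = Beta(30.3, 40.6).
Posterior mean = α/(α+β) = 30.3/70.9 = 0.4274.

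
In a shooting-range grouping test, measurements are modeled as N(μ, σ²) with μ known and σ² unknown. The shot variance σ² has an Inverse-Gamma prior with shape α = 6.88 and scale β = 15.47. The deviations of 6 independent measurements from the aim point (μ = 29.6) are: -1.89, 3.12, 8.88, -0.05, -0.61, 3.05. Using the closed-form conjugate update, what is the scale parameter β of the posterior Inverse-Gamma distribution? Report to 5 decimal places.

66.38900

With known mean μ and an Inverse-Gamma(α, β) prior on σ², the Normal likelihood is conjugate: posterior is Inv-Gamma(α + n/2, β + Σ(xᵢ−μ)²/2).
Σ(xᵢ−μ)² = (-1.89)² + (3.12)² + (8.88)² + (-0.05)² + (-0.61)² + (3.05)² = 101.8380.
Posterior: Inv-Gamma(6.88 + 6/2, 15.47 + 101.8380/2) = Inv-Gamma(9.88, 66.38900).
Posterior β = 66.38900.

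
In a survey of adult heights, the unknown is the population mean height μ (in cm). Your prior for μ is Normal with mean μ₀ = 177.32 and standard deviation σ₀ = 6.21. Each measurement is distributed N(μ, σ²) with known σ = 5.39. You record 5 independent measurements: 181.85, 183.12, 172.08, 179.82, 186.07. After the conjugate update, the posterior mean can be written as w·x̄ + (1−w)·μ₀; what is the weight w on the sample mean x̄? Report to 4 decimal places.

For Normal data with known variance σ², a Normal(μ₀, σ₀²) prior on μ is conjugate. Posterior precision = 1/σ₀² + n/σ²; posterior mean is the precision-weighted average of μ₀ and x̄.
σ₀² = 6.21² = 38.5641, σ² = 5.39² = 29.0521. Prior precision 1/σ₀² = 1/38.5641; data precision n/σ² = 5/29.0521.
w = (n/σ²)/(1/σ₀² + n/σ²) = n·σ₀²/(σ² + n·σ₀²) = 5·38.5641/(29.0521 + 5·38.5641) = 192.8205/221.8726 = 0.8691.

0.8691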